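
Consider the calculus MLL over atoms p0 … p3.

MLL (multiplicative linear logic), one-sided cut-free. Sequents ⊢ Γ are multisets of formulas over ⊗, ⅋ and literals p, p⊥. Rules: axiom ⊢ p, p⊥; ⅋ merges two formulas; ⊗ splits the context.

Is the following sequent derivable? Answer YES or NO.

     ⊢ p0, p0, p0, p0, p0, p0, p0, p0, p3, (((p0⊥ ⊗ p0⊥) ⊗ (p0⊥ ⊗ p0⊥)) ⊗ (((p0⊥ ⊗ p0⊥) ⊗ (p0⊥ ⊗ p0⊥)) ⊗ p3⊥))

Derivation trace:
[⊗]  ⊢ p0, p0, p0, p0, p0, p0, p0, p0, p3, (((p0⊥ ⊗ p0⊥) ⊗ (p0⊥ ⊗ p0⊥)) ⊗ (((p0⊥ ⊗ p0⊥) ⊗ (p0⊥ ⊗ p0⊥)) ⊗ p3⊥))
  [⊗]  ⊢ p0, p0, p0, p0, ((p0⊥ ⊗ p0⊥) ⊗ (p0⊥ ⊗ p0⊥))
    [⊗]  ⊢ p0, p0, (p0⊥ ⊗ p0⊥)
      [Ax]  ⊢ p0, p0⊥
      [Ax]  ⊢ p0, p0⊥
    [⊗]  ⊢ p0, p0, (p0⊥ ⊗ p0⊥)
      [Ax]  ⊢ p0, p0⊥
      [Ax]  ⊢ p0, p0⊥
  [⊗]  ⊢ p0, p0, p0, p0, p3, (((p0⊥ ⊗ p0⊥) ⊗ (p0⊥ ⊗ p0⊥)) ⊗ p3⊥)
    [⊗]  ⊢ p0, p0, p0, p0, ((p0⊥ ⊗ p0⊥) ⊗ (p0⊥ ⊗ p0⊥))
      [⊗]  ⊢ p0, p0, (p0⊥ ⊗ p0⊥)
        [Ax]  ⊢ p0, p0⊥
        [Ax]  ⊢ p0, p0⊥
      [⊗]  ⊢ p0, p0, (p0⊥ ⊗ p0⊥)
        [Ax]  ⊢ p0, p0⊥
        [Ax]  ⊢ p0, p0⊥
    [Ax]  ⊢ p3, p3⊥

Result: YES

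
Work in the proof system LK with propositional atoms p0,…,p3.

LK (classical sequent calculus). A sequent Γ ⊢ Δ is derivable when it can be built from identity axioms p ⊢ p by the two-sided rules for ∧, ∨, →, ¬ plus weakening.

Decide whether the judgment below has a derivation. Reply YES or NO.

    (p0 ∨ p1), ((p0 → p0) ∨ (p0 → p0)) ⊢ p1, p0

Proof tree:
[∨L] (p0 ∨ p1), ((p0 → p0) ∨ (p0 → p0)) ⊢ p1, p0
  [→L] (p0 ∨ p1), (p0 → p0) ⊢ p1, p0
    [∨L] (p0 ∨ p1) ⊢ p1, p0
      [Ax] p0 ⊢ p0
      [Ax] p1 ⊢ p1
    [Ax] p0 ⊢ p0
  [→L] (p0 ∨ p1), (p0 → p0) ⊢ p1, p0
    [∨L] (p0 ∨ p1) ⊢ p1, p0
      [Ax] p0 ⊢ p0
      [Ax] p1 ⊢ p1
    [Ax] p0 ⊢ p0

Result: YES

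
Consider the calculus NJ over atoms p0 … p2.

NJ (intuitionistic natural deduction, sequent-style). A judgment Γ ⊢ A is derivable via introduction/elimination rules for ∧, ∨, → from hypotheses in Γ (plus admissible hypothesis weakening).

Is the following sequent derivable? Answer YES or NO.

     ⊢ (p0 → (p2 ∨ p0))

Derivation (root first):
[→I]  ⊢ (p0 → (p2 ∨ p0))
  [∨I₂] p0 ⊢ (p2 ∨ p0)
    [Ax] p0 ⊢ p0

Result: YES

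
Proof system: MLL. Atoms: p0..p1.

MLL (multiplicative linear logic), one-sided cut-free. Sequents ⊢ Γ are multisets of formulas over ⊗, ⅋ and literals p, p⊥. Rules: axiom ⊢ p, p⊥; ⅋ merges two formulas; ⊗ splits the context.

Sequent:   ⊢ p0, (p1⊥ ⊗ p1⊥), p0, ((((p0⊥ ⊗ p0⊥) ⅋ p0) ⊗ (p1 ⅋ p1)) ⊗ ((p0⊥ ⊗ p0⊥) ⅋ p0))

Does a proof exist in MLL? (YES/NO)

Proof tree:
[⊗]  ⊢ p0, (p1⊥ ⊗ p1⊥), p0, ((((p0⊥ ⊗ p0⊥) ⅋ p0) ⊗ (p1 ⅋ p1)) ⊗ ((p0⊥ ⊗ p0⊥) ⅋ p0))
  [⊗]  ⊢ p0, (p1⊥ ⊗ p1⊥), (((p0⊥ ⊗ p0⊥) ⅋ p0) ⊗ (p1 ⅋ p1))
    [⅋]  ⊢ p0, ((p0⊥ ⊗ p0⊥) ⅋ p0)
      [⊗]  ⊢ p0, p0, (p0⊥ ⊗ p0⊥)
        [Ax]  ⊢ p0, p0⊥
        [Ax]  ⊢ p0, p0⊥
    [⅋]  ⊢ (p1⊥ ⊗ p1⊥), (p1 ⅋ p1)
      [⊗]  ⊢ p1, p1, (p1⊥ ⊗ p1⊥)
        [Ax]  ⊢ p1, p1⊥
        [Ax]  ⊢ p1, p1⊥
  [⅋]  ⊢ p0, ((p0⊥ ⊗ p0⊥) ⅋ p0)
    [⊗]  ⊢ p0, p0, (p0⊥ ⊗ p0⊥)
      [Ax]  ⊢ p0, p0⊥
      [Ax]  ⊢ p0, p0⊥

Result: YES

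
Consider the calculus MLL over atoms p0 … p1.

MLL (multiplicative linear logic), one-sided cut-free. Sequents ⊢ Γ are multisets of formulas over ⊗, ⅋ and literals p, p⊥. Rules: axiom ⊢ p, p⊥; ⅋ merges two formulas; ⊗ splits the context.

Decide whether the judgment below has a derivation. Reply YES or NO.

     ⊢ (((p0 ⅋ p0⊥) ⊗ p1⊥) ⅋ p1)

Derivation (root first):
[⅋]  ⊢ (((p0 ⅋ p0⊥) ⊗ p1⊥) ⅋ p1)
  [⊗]  ⊢ p1, ((p0 ⅋ p0⊥) ⊗ p1⊥)
    [⅋]  ⊢ (p0 ⅋ p0⊥)
      [Ax]  ⊢ p0, p0⊥
    [Ax]  ⊢ p1, p1⊥

Result: YES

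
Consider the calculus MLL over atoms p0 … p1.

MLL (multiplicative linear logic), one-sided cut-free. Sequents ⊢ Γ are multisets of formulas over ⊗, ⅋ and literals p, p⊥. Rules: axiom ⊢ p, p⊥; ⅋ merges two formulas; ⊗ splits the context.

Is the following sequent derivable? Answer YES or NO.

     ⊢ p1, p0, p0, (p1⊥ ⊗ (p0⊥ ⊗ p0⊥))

Derivation trace:
[⊗]  ⊢ p1, p0, p0, (p1⊥ ⊗ (p0⊥ ⊗ p0⊥))
  [Ax]  ⊢ p1, p1⊥
  [⊗]  ⊢ p0, p0, (p0⊥ ⊗ p0⊥)
    [Ax]  ⊢ p0, p0⊥
    [Ax]  ⊢ p0, p0⊥

Result: YES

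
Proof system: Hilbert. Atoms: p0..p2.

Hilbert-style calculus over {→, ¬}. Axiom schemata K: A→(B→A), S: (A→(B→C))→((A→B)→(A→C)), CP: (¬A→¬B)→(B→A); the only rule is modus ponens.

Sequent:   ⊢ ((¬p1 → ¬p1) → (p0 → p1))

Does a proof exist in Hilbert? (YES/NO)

Search for a countermodel by truth-table:
  v=000: Γ:[] Δ:[((¬p1 → ¬p1) → (p0 → p1))=T] refutes=False
  v=001: Γ:[] Δ:[((¬p1 → ¬p1) → (p0 → p1))=T] refutes=False
  v=010: Γ:[] Δ:[((¬p1 → ¬p1) → (p0 → p1))=T] refutes=False
  v=011: Γ:[] Δ:[((¬p1 → ¬p1) → (p0 → p1))=T] refutes=False
  v=100: Γ:[] Δ:[((¬p1 → ¬p1) → (p0 → p1))=F] refutes=True  ← countermodel

Result: NO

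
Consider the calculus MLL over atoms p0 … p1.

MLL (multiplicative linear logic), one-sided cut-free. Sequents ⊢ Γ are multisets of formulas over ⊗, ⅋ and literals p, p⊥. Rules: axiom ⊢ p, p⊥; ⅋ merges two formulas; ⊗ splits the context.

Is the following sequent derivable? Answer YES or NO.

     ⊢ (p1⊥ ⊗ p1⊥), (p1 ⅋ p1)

Derivation (root first):
[⅋]  ⊢ (p1⊥ ⊗ p1⊥), (p1 ⅋ p1)
  [⊗]  ⊢ p1, p1, (p1⊥ ⊗ p1⊥)
    [Ax]  ⊢ p1, p1⊥
    [Ax]  ⊢ p1, p1⊥

Result: YES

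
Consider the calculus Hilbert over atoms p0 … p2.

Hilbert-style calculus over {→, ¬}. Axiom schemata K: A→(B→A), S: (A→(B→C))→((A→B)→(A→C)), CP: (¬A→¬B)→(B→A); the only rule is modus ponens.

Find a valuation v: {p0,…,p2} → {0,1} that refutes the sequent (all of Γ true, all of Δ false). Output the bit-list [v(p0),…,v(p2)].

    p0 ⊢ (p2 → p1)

Search for a countermodel by truth-table:
  v=000: Γ:[p0=F] Δ:[(p2 → p1)=T] refutes=False
  v=001: Γ:[p0=F] Δ:[(p2 → p1)=F] refutes=False
  v=010: Γ:[p0=F] Δ:[(p2 → p1)=T] refutes=False
  v=011: Γ:[p0=F] Δ:[(p2 → p1)=T] refutes=False
  v=100: Γ:[p0=T] Δ:[(p2 → p1)=T] refutes=False
  v=101: Γ:[p0=T] Δ:[(p2 → p1)=F] refutes=True  ← countermodel

Result: [1, 0, 1]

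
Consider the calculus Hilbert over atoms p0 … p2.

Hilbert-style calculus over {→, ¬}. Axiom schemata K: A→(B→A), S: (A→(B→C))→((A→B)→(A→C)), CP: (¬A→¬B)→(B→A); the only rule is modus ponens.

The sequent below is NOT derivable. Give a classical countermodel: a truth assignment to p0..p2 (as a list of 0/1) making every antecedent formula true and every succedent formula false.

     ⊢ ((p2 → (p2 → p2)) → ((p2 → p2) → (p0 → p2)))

Search for a countermodel by truth-table:
  v=000: Γ:[] Δ:[((p2 → (p2 → p2)) → ((p2 → p2) → (p0 → p2)))=T] refutes=False
  v=001: Γ:[] Δ:[((p2 → (p2 → p2)) → ((p2 → p2) → (p0 → p2)))=T] refutes=False
  v=010: Γ:[] Δ:[((p2 → (p2 → p2)) → ((p2 → p2) → (p0 → p2)))=T] refutes=False
  v=011: Γ:[] Δ:[((p2 → (p2 → p2)) → ((p2 → p2) → (p0 → p2)))=T] refutes=False
  v=100: Γ:[] Δ:[((p2 → (p2 → p2)) → ((p2 → p2) → (p0 → p2)))=F] refutes=True  ← countermodel

Result: [1, 0, 0]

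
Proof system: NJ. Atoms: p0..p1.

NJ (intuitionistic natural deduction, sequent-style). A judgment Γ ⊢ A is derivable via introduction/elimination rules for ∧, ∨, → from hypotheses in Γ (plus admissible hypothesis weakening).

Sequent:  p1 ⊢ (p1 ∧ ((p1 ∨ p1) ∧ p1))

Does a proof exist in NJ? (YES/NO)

Derivation (root first):
[∧I] p1 ⊢ (p1 ∧ ((p1 ∨ p1) ∧ p1))
  [Ax] p1 ⊢ p1
  [∧I] p1 ⊢ ((p1 ∨ p1) ∧ p1)
    [∨I₁] p1 ⊢ (p1 ∨ p1)
      [Ax] p1 ⊢ p1
    [Ax] p1 ⊢ p1

Result: YES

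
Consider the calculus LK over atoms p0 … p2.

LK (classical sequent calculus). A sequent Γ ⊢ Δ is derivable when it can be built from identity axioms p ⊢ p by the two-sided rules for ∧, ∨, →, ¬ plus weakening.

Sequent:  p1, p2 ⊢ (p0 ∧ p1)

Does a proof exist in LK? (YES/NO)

Truth-table refutation:
  v=000: Γ:[p1=F, p2=F] Δ:[(p0 ∧ p1)=F] refutes=False
  v=001: Γ:[p1=F, p2=T] Δ:[(p0 ∧ p1)=F] refutes=False
  v=010: Γ:[p1=T, p2=F] Δ:[(p0 ∧ p1)=F] refutes=False
  v=011: Γ:[p1=T, p2=T] Δ:[(p0 ∧ p1)=F] refutes=True  ← countermodel

Result: NO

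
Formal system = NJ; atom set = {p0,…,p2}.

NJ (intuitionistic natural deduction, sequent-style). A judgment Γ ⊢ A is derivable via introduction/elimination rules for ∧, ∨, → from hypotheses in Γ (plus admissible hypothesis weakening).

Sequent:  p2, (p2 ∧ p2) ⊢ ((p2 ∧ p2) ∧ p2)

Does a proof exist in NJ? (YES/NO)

Derivation (root first):
[∧I] p2, (p2 ∧ p2) ⊢ ((p2 ∧ p2) ∧ p2)
  [∧I] p2, (p2 ∧ p2) ⊢ (p2 ∧ p2)
    [Wk] p2, (p2 ∧ p2) ⊢ p2
      [Ax] p2 ⊢ p2
    [Wk] p2, p2 ⊢ p2
      [Ax] p2 ⊢ p2
  [Wk] p2, (p2 ∧ p2) ⊢ p2
    [Ax] p2 ⊢ p2

Result: YES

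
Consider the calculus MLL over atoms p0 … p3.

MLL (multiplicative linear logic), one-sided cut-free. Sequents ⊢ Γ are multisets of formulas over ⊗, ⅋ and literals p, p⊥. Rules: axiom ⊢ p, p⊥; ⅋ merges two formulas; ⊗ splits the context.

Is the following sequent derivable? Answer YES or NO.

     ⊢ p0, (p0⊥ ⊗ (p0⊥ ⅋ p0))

Derivation trace:
[⊗]  ⊢ p0, (p0⊥ ⊗ (p0⊥ ⅋ p0))
  [Ax]  ⊢ p0, p0⊥
  [⅋]  ⊢ (p0⊥ ⅋ p0)
    [Ax]  ⊢ p0, p0⊥

Result: YES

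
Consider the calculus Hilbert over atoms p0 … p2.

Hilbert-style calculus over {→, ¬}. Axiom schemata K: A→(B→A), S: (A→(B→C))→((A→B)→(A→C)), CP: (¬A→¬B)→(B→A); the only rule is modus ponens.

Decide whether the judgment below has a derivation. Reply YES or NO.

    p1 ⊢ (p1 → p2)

Search for a countermodel by truth-table:
  v=000: Γ:[p1=F] Δ:[(p1 → p2)=T] refutes=False
  v=001: Γ:[p1=F] Δ:[(p1 → p2)=T] refutes=False
  v=010: Γ:[p1=T] Δ:[(p1 → p2)=F] refutes=True  ← countermodel

Result: NO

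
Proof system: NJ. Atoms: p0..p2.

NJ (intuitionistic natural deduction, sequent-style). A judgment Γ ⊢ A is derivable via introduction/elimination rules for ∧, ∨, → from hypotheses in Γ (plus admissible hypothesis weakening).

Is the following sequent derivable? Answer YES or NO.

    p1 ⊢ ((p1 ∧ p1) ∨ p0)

Proof tree:
[∨I₁] p1 ⊢ ((p1 ∧ p1) ∨ p0)
  [∧I] p1 ⊢ (p1 ∧ p1)
    [Ax] p1 ⊢ p1
    [Ax] p1 ⊢ p1

Result: YES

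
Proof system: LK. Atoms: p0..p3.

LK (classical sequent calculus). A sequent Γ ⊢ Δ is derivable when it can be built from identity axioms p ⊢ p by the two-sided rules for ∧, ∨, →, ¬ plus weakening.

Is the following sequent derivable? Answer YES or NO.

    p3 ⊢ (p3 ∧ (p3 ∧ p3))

Proof tree:
[∧R] p3 ⊢ (p3 ∧ (p3 ∧ p3))
  [Ax] p3 ⊢ p3
  [∧R] p3 ⊢ (p3 ∧ p3)
    [Ax] p3 ⊢ p3
    [Ax] p3 ⊢ p3

Result: YES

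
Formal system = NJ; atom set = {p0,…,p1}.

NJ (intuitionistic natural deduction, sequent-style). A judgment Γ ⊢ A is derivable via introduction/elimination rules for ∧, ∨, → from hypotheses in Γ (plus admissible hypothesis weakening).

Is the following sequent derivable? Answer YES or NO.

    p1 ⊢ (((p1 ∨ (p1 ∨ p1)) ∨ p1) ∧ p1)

Derivation (root first):
[∧I] p1 ⊢ (((p1 ∨ (p1 ∨ p1)) ∨ p1) ∧ p1)
  [∨I₁] p1 ⊢ ((p1 ∨ (p1 ∨ p1)) ∨ p1)
    [∨I₂] p1 ⊢ (p1 ∨ (p1 ∨ p1))
      [∨I₁] p1 ⊢ (p1 ∨ p1)
        [Ax] p1 ⊢ p1
  [Ax] p1 ⊢ p1

Result: YES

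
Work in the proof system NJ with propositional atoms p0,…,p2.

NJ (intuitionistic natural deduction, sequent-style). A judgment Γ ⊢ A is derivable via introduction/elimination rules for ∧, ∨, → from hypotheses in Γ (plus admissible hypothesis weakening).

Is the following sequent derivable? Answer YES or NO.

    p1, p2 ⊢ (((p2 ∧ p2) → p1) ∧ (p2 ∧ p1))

Derivation (root first):
[∧I] p1, p2 ⊢ (((p2 ∧ p2) → p1) ∧ (p2 ∧ p1))
  [→I] p1 ⊢ ((p2 ∧ p2) → p1)
    [Wk] p1, (p2 ∧ p2) ⊢ p1
      [Ax] p1 ⊢ p1
  [Wk] p1, p2, p1 ⊢ (p2 ∧ p1)
    [∧I] p1, p2 ⊢ (p2 ∧ p1)
      [Ax] p2 ⊢ p2
      [Ax] p1 ⊢ p1

Result: YES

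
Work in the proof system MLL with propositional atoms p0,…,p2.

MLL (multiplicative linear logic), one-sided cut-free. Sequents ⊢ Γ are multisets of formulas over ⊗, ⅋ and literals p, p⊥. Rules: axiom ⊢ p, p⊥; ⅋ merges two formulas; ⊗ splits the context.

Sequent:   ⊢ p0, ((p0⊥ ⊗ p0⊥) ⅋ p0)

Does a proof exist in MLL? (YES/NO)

Proof tree:
[⅋]  ⊢ p0, ((p0⊥ ⊗ p0⊥) ⅋ p0)
  [⊗]  ⊢ p0, p0, (p0⊥ ⊗ p0⊥)
    [Ax]  ⊢ p0, p0⊥
    [Ax]  ⊢ p0, p0⊥

Result: YES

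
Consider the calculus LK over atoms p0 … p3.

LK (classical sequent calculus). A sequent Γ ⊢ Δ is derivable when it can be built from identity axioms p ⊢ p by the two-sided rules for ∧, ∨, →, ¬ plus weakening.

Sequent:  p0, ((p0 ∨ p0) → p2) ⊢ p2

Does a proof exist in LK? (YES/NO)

Derivation (root first):
[→L] p0, ((p0 ∨ p0) → p2) ⊢ p2
  [∨R] p0 ⊢ (p0 ∨ p0)
    [WR] p0 ⊢ p0, p0
      [Ax] p0 ⊢ p0
  [Ax] p2 ⊢ p2

Result: YES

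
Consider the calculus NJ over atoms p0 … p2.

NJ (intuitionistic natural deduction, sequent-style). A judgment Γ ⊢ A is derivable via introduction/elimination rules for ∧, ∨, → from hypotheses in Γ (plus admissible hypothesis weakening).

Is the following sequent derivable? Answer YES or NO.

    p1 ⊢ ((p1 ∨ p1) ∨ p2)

Derivation trace:
[∨I₁] p1 ⊢ ((p1 ∨ p1) ∨ p2)
  [∨I₂] p1 ⊢ (p1 ∨ p1)
    [Ax] p1 ⊢ p1

Result: YES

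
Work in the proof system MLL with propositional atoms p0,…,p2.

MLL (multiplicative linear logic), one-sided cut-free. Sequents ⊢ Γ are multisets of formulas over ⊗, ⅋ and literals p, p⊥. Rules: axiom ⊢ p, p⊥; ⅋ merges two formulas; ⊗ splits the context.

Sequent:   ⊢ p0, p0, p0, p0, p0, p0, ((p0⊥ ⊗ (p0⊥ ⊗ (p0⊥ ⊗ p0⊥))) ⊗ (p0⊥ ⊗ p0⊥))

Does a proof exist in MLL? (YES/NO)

Derivation (root first):
[⊗]  ⊢ p0, p0, p0, p0, p0, p0, ((p0⊥ ⊗ (p0⊥ ⊗ (p0⊥ ⊗ p0⊥))) ⊗ (p0⊥ ⊗ p0⊥))
  [⊗]  ⊢ p0, p0, p0, p0, (p0⊥ ⊗ (p0⊥ ⊗ (p0⊥ ⊗ p0⊥)))
    [Ax]  ⊢ p0, p0⊥
    [⊗]  ⊢ p0, p0, p0, (p0⊥ ⊗ (p0⊥ ⊗ p0⊥))
      [Ax]  ⊢ p0, p0⊥
      [⊗]  ⊢ p0, p0, (p0⊥ ⊗ p0⊥)
        [Ax]  ⊢ p0, p0⊥
        [Ax]  ⊢ p0, p0⊥
  [⊗]  ⊢ p0, p0, (p0⊥ ⊗ p0⊥)
    [Ax]  ⊢ p0, p0⊥
    [Ax]  ⊢ p0, p0⊥

Result: YES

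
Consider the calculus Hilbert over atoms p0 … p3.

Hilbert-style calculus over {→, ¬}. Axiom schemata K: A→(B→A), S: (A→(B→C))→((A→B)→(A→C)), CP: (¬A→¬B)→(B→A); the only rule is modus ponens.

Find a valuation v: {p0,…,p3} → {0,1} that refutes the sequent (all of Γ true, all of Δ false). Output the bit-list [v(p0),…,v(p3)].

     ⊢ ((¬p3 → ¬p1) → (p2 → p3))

Enumerate valuations to refute Γ ⊢ Δ:
  v=0000: Γ:[] Δ:[((¬p3 → ¬p1) → (p2 → p3))=T] refutes=False
  v=0001: Γ:[] Δ:[((¬p3 → ¬p1) → (p2 → p3))=T] refutes=False
  v=0010: Γ:[] Δ:[((¬p3 → ¬p1) → (p2 → p3))=F] refutes=True  ← countermodel

Result: [0, 0, 1, 0]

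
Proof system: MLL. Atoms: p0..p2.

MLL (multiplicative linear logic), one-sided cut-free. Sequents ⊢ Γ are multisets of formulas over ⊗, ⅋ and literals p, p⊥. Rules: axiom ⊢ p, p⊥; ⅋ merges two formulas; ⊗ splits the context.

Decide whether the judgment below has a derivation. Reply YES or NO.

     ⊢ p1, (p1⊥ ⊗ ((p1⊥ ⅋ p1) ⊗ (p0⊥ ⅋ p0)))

Derivation trace:
[⊗]  ⊢ p1, (p1⊥ ⊗ ((p1⊥ ⅋ p1) ⊗ (p0⊥ ⅋ p0)))
  [Ax]  ⊢ p1, p1⊥
  [⊗]  ⊢ ((p1⊥ ⅋ p1) ⊗ (p0⊥ ⅋ p0))
    [⅋]  ⊢ (p1⊥ ⅋ p1)
      [Ax]  ⊢ p1, p1⊥
    [⅋]  ⊢ (p0⊥ ⅋ p0)
      [Ax]  ⊢ p0, p0⊥

Result: YES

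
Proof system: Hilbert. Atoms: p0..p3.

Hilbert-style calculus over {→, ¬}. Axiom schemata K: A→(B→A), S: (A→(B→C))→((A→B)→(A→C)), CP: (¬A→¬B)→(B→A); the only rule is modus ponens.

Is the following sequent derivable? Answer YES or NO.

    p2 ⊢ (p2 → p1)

Truth-table refutation:
  v=0000: Γ:[p2=F] Δ:[(p2 → p1)=T] refutes=False
  v=0001: Γ:[p2=F] Δ:[(p2 → p1)=T] refutes=False
  v=0010: Γ:[p2=T] Δ:[(p2 → p1)=F] refutes=True  ← countermodel

Result: NO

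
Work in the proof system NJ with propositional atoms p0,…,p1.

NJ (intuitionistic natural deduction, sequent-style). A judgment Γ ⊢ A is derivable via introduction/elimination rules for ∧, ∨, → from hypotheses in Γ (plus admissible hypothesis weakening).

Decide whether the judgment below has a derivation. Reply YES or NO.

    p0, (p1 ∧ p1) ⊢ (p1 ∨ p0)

Proof tree:
[∨I₂] p0, (p1 ∧ p1) ⊢ (p1 ∨ p0)
  [Wk] p0, (p1 ∧ p1) ⊢ p0
    [Ax] p0 ⊢ p0

Result: YES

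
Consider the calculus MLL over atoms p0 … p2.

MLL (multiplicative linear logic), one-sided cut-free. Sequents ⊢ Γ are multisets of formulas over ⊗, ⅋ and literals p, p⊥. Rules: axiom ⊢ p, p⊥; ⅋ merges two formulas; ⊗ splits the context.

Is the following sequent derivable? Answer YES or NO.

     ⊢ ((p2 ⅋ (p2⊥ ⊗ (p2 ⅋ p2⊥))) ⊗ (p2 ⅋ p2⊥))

Proof tree:
[⊗]  ⊢ ((p2 ⅋ (p2⊥ ⊗ (p2 ⅋ p2⊥))) ⊗ (p2 ⅋ p2⊥))
  [⅋]  ⊢ (p2 ⅋ (p2⊥ ⊗ (p2 ⅋ p2⊥)))
    [⊗]  ⊢ p2, (p2⊥ ⊗ (p2 ⅋ p2⊥))
      [Ax]  ⊢ p2, p2⊥
      [⅋]  ⊢ (p2 ⅋ p2⊥)
        [Ax]  ⊢ p2, p2⊥
  [⅋]  ⊢ (p2 ⅋ p2⊥)
    [Ax]  ⊢ p2, p2⊥

Result: YES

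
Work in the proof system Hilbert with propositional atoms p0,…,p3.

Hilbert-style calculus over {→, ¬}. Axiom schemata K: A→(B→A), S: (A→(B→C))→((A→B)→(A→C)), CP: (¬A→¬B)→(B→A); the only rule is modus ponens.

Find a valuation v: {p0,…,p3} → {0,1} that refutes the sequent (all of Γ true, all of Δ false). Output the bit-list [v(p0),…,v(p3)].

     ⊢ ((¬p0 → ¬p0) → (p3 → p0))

Truth-table refutation:
  v=0000: Γ:[] Δ:[((¬p0 → ¬p0) → (p3 → p0))=T] refutes=False
  v=0001: Γ:[] Δ:[((¬p0 → ¬p0) → (p3 → p0))=F] refutes=True  ← countermodel

Result: [0, 0, 0, 1]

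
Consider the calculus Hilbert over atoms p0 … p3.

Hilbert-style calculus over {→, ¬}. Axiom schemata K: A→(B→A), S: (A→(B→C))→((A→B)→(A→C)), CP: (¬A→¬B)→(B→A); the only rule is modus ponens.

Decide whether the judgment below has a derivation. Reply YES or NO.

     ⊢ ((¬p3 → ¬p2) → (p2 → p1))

Search for a countermodel by truth-table:
  v=0000: Γ:[] Δ:[((¬p3 → ¬p2) → (p2 → p1))=T] refutes=False
  v=0001: Γ:[] Δ:[((¬p3 → ¬p2) → (p2 → p1))=T] refutes=False
  v=0010: Γ:[] Δ:[((¬p3 → ¬p2) → (p2 → p1))=T] refutes=False
  v=0011: Γ:[] Δ:[((¬p3 → ¬p2) → (p2 → p1))=F] refutes=True  ← countermodel

Result: NO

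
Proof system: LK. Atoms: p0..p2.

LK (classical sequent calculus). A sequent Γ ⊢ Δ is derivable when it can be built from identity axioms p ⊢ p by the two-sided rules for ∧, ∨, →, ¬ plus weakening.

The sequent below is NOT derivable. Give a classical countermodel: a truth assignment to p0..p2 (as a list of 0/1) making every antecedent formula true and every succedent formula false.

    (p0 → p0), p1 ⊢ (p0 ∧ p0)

Search for a countermodel by truth-table:
  v=000: Γ:[(p0 → p0)=T, p1=F] Δ:[(p0 ∧ p0)=F] refutes=False
  v=001: Γ:[(p0 → p0)=T, p1=F] Δ:[(p0 ∧ p0)=F] refutes=False
  v=010: Γ:[(p0 → p0)=T, p1=T] Δ:[(p0 ∧ p0)=F] refutes=True  ← countermodel

Result: [0, 1, 0]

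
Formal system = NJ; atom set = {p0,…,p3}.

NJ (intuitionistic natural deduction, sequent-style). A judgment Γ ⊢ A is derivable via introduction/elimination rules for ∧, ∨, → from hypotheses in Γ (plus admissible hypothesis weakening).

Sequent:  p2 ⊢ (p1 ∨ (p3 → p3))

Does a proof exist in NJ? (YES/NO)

Derivation (root first):
[Wk] p2 ⊢ (p1 ∨ (p3 → p3))
  [∨I₂]  ⊢ (p1 ∨ (p3 → p3))
    [→I]  ⊢ (p3 → p3)
      [Ax] p3 ⊢ p3

Result: YES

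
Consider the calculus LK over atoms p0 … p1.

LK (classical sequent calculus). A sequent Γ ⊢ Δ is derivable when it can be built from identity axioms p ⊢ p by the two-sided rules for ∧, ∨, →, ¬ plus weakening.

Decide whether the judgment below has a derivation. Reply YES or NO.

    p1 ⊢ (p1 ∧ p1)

Derivation (root first):
[∧R] p1 ⊢ (p1 ∧ p1)
  [Ax] p1 ⊢ p1
  [WL] p1, p1 ⊢ p1
    [Ax] p1 ⊢ p1

Result: YES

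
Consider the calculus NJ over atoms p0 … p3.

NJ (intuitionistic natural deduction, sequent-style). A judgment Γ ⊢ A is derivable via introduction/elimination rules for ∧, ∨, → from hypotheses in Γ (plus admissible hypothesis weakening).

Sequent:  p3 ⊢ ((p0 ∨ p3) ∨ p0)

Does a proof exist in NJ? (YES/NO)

Derivation trace:
[∨I₁] p3 ⊢ ((p0 ∨ p3) ∨ p0)
  [∨I₂] p3 ⊢ (p0 ∨ p3)
    [Ax] p3 ⊢ p3

Result: YES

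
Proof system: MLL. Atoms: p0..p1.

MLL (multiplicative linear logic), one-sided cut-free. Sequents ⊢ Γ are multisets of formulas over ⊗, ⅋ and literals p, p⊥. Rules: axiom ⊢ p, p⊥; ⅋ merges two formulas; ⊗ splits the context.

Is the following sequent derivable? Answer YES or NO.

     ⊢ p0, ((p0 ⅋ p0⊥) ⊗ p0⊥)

Derivation (root first):
[⊗]  ⊢ p0, ((p0 ⅋ p0⊥) ⊗ p0⊥)
  [⅋]  ⊢ (p0 ⅋ p0⊥)
    [Ax]  ⊢ p0, p0⊥
  [Ax]  ⊢ p0, p0⊥

Result: YES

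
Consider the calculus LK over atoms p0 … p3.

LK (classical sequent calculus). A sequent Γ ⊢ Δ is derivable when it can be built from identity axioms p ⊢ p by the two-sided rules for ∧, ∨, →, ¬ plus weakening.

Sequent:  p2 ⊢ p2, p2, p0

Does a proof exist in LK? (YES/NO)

Proof tree:
[WR] p2 ⊢ p2, p2, p0
  [WR] p2 ⊢ p2, p2
    [Ax] p2 ⊢ p2

Result: YES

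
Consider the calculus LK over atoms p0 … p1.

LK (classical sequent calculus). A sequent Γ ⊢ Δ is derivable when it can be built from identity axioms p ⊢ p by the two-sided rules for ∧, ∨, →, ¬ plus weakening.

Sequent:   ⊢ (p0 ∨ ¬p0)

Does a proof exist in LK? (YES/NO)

Derivation trace:
[∨R]  ⊢ (p0 ∨ ¬p0)
  [¬R]  ⊢ p0, ¬p0
    [Ax] p0 ⊢ p0

Result: YES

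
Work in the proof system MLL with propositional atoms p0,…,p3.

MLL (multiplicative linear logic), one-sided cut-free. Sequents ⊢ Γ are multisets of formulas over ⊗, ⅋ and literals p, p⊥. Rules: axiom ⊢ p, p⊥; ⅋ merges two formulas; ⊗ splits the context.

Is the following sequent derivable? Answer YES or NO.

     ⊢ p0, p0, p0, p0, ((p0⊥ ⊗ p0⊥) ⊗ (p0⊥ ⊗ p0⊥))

Proof tree:
[⊗]  ⊢ p0, p0, p0, p0, ((p0⊥ ⊗ p0⊥) ⊗ (p0⊥ ⊗ p0⊥))
  [⊗]  ⊢ p0, p0, (p0⊥ ⊗ p0⊥)
    [Ax]  ⊢ p0, p0⊥
    [Ax]  ⊢ p0, p0⊥
  [⊗]  ⊢ p0, p0, (p0⊥ ⊗ p0⊥)
    [Ax]  ⊢ p0, p0⊥
    [Ax]  ⊢ p0, p0⊥

Result: YES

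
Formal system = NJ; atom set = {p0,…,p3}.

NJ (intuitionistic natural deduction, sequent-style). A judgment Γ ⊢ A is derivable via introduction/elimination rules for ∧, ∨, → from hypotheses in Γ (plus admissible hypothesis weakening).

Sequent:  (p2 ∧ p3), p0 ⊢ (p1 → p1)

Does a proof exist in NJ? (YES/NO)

Derivation (root first):
[Wk] (p2 ∧ p3), p0 ⊢ (p1 → p1)
  [Wk] (p2 ∧ p3) ⊢ (p1 → p1)
    [→I]  ⊢ (p1 → p1)
      [Ax] p1 ⊢ p1

Result: YES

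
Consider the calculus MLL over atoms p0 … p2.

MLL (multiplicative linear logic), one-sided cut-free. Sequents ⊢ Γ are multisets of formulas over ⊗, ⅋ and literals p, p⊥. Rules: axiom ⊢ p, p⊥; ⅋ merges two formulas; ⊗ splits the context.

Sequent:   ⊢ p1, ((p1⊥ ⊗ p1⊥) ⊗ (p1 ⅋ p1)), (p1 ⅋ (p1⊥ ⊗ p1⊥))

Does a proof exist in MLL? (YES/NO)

Proof tree:
[⅋]  ⊢ p1, ((p1⊥ ⊗ p1⊥) ⊗ (p1 ⅋ p1)), (p1 ⅋ (p1⊥ ⊗ p1⊥))
  [⊗]  ⊢ p1, p1, (p1⊥ ⊗ p1⊥), ((p1⊥ ⊗ p1⊥) ⊗ (p1 ⅋ p1))
    [⊗]  ⊢ p1, p1, (p1⊥ ⊗ p1⊥)
      [Ax]  ⊢ p1, p1⊥
      [Ax]  ⊢ p1, p1⊥
    [⅋]  ⊢ (p1⊥ ⊗ p1⊥), (p1 ⅋ p1)
      [⊗]  ⊢ p1, p1, (p1⊥ ⊗ p1⊥)
        [Ax]  ⊢ p1, p1⊥
        [Ax]  ⊢ p1, p1⊥

Result: YES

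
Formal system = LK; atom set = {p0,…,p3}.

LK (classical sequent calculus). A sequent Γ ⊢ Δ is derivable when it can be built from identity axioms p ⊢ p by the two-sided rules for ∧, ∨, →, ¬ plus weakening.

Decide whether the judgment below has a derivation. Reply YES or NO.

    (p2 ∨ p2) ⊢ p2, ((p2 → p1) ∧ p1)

Proof tree:
[∨L] (p2 ∨ p2) ⊢ p2, ((p2 → p1) ∧ p1)
  [Ax] p2 ⊢ p2
  [∧R] p2 ⊢ p2, ((p2 → p1) ∧ p1)
    [→R]  ⊢ p2, (p2 → p1)
      [WR] p2 ⊢ p2, p1
        [Ax] p2 ⊢ p2
    [WR] p2 ⊢ p2, p1
      [Ax] p2 ⊢ p2

Result: YES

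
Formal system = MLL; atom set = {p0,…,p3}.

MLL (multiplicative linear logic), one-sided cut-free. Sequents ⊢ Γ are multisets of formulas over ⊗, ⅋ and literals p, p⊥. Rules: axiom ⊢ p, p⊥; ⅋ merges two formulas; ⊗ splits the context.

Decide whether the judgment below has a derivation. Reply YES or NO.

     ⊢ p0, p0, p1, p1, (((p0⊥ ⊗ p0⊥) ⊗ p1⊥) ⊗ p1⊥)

Derivation trace:
[⊗]  ⊢ p0, p0, p1, p1, (((p0⊥ ⊗ p0⊥) ⊗ p1⊥) ⊗ p1⊥)
  [⊗]  ⊢ p0, p0, p1, ((p0⊥ ⊗ p0⊥) ⊗ p1⊥)
    [⊗]  ⊢ p0, p0, (p0⊥ ⊗ p0⊥)
      [Ax]  ⊢ p0, p0⊥
      [Ax]  ⊢ p0, p0⊥
    [Ax]  ⊢ p1, p1⊥
  [Ax]  ⊢ p1, p1⊥

Result: YES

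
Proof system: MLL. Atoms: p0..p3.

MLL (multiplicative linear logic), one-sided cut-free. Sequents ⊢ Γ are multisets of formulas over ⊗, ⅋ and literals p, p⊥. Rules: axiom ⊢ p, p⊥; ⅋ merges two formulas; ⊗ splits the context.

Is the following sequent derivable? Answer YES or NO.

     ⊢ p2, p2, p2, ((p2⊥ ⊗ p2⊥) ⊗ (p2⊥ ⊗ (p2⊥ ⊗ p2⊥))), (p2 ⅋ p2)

Derivation trace:
[⅋]  ⊢ p2, p2, p2, ((p2⊥ ⊗ p2⊥) ⊗ (p2⊥ ⊗ (p2⊥ ⊗ p2⊥))), (p2 ⅋ p2)
  [⊗]  ⊢ p2, p2, p2, p2, p2, ((p2⊥ ⊗ p2⊥) ⊗ (p2⊥ ⊗ (p2⊥ ⊗ p2⊥)))
    [⊗]  ⊢ p2, p2, (p2⊥ ⊗ p2⊥)
      [Ax]  ⊢ p2, p2⊥
      [Ax]  ⊢ p2, p2⊥
    [⊗]  ⊢ p2, p2, p2, (p2⊥ ⊗ (p2⊥ ⊗ p2⊥))
      [Ax]  ⊢ p2, p2⊥
      [⊗]  ⊢ p2, p2, (p2⊥ ⊗ p2⊥)
        [Ax]  ⊢ p2, p2⊥
        [Ax]  ⊢ p2, p2⊥

Result: YES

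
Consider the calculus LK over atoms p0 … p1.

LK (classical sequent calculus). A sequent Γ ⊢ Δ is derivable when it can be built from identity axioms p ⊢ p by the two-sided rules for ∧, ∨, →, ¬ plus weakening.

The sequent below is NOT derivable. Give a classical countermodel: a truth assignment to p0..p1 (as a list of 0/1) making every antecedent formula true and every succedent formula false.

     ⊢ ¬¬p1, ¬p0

Enumerate valuations to refute Γ ⊢ Δ:
  v=00: Γ:[] Δ:[¬¬p1=F, ¬p0=T] refutes=False
  v=01: Γ:[] Δ:[¬¬p1=T, ¬p0=T] refutes=False
  v=10: Γ:[] Δ:[¬¬p1=F, ¬p0=F] refutes=True  ← countermodel

Result: [1, 0]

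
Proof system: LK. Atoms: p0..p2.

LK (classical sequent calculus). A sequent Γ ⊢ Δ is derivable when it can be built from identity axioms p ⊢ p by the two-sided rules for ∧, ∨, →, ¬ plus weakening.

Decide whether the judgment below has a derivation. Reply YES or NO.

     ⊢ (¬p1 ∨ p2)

Enumerate valuations to refute Γ ⊢ Δ:
  v=000: Γ:[] Δ:[(¬p1 ∨ p2)=T] refutes=False
  v=001: Γ:[] Δ:[(¬p1 ∨ p2)=T] refutes=False
  v=010: Γ:[] Δ:[(¬p1 ∨ p2)=F] refutes=True  ← countermodel

Result: NO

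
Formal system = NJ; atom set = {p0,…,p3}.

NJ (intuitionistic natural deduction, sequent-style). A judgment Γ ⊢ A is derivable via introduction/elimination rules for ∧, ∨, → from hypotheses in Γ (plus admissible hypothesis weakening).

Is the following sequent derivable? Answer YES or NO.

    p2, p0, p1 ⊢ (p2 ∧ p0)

Proof tree:
[Wk] p2, p0, p1 ⊢ (p2 ∧ p0)
  [∧I] p2, p0 ⊢ (p2 ∧ p0)
    [Wk] p2, p0 ⊢ p2
      [Ax] p2 ⊢ p2
    [Ax] p0 ⊢ p0

Result: YES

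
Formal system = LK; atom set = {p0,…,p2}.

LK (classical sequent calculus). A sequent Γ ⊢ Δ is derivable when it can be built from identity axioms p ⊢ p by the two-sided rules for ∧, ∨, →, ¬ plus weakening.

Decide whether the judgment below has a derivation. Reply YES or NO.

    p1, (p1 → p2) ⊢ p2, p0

Derivation (root first):
[WR] p1, (p1 → p2) ⊢ p2, p0
  [→L] p1, (p1 → p2) ⊢ p2
    [Ax] p1 ⊢ p1
    [Ax] p2 ⊢ p2

Result: YES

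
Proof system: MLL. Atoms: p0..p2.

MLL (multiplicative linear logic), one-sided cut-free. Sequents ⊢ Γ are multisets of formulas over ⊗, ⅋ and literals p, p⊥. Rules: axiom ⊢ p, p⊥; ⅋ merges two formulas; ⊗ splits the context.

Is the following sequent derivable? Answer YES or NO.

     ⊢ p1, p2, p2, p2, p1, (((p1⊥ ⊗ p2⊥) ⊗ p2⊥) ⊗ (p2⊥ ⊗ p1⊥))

Proof tree:
[⊗]  ⊢ p1, p2, p2, p2, p1, (((p1⊥ ⊗ p2⊥) ⊗ p2⊥) ⊗ (p2⊥ ⊗ p1⊥))
  [⊗]  ⊢ p1, p2, p2, ((p1⊥ ⊗ p2⊥) ⊗ p2⊥)
    [⊗]  ⊢ p1, p2, (p1⊥ ⊗ p2⊥)
      [Ax]  ⊢ p1, p1⊥
      [Ax]  ⊢ p2, p2⊥
    [Ax]  ⊢ p2, p2⊥
  [⊗]  ⊢ p2, p1, (p2⊥ ⊗ p1⊥)
    [Ax]  ⊢ p2, p2⊥
    [Ax]  ⊢ p1, p1⊥

Result: YES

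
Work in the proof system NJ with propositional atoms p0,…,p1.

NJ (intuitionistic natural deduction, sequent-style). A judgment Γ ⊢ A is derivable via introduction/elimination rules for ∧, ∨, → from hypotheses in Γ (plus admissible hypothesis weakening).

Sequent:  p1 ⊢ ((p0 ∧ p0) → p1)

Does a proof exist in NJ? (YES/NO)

Proof tree:
[→I] p1 ⊢ ((p0 ∧ p0) → p1)
  [Wk] p1, (p0 ∧ p0) ⊢ p1
    [Ax] p1 ⊢ p1

Result: YES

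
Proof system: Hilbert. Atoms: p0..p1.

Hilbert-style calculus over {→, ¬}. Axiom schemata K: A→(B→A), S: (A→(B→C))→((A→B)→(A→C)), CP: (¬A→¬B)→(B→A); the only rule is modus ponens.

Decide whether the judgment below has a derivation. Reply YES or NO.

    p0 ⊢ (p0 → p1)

Enumerate valuations to refute Γ ⊢ Δ:
  v=00: Γ:[p0=F] Δ:[(p0 → p1)=T] refutes=False
  v=01: Γ:[p0=F] Δ:[(p0 → p1)=T] refutes=False
  v=10: Γ:[p0=T] Δ:[(p0 → p1)=F] refutes=True  ← countermodel

Result: NO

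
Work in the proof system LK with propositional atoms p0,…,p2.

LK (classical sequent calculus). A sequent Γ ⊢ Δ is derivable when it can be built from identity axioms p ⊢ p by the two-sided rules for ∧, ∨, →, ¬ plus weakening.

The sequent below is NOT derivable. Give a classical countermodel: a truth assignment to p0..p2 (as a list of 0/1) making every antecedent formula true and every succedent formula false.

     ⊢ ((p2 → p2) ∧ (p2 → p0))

Search for a countermodel by truth-table:
  v=000: Γ:[] Δ:[((p2 → p2) ∧ (p2 → p0))=T] refutes=False
  v=001: Γ:[] Δ:[((p2 → p2) ∧ (p2 → p0))=F] refutes=True  ← countermodel

Result: [0, 0, 1]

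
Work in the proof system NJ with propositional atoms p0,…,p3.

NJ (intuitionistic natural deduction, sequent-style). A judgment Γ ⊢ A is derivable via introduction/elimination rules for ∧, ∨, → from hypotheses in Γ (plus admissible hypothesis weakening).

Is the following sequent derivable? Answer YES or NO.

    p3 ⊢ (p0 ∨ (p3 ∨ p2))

Proof tree:
[∨I₂] p3 ⊢ (p0 ∨ (p3 ∨ p2))
  [∨I₁] p3 ⊢ (p3 ∨ p2)
    [Ax] p3 ⊢ p3

Result: YES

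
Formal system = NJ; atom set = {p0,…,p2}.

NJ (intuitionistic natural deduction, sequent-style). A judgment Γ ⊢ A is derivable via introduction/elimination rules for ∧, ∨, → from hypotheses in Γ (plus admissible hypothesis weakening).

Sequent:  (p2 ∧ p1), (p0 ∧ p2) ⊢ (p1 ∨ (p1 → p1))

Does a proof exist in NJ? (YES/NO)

Proof tree:
[Wk] (p2 ∧ p1), (p0 ∧ p2) ⊢ (p1 ∨ (p1 → p1))
  [∨I₂] (p2 ∧ p1) ⊢ (p1 ∨ (p1 → p1))
    [Wk] (p2 ∧ p1) ⊢ (p1 → p1)
      [→I]  ⊢ (p1 → p1)
        [Ax] p1 ⊢ p1

Result: YES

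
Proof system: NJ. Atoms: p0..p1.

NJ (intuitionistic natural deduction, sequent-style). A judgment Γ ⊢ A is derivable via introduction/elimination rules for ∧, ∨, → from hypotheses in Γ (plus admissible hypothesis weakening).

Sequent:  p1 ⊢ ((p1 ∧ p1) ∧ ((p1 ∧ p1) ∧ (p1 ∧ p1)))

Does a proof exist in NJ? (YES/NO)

Derivation trace:
[∧I] p1 ⊢ ((p1 ∧ p1) ∧ ((p1 ∧ p1) ∧ (p1 ∧ p1)))
  [∧I] p1 ⊢ (p1 ∧ p1)
    [Ax] p1 ⊢ p1
    [Ax] p1 ⊢ p1
  [∧I] p1 ⊢ ((p1 ∧ p1) ∧ (p1 ∧ p1))
    [∧I] p1 ⊢ (p1 ∧ p1)
      [Ax] p1 ⊢ p1
      [Ax] p1 ⊢ p1
    [∧I] p1 ⊢ (p1 ∧ p1)
      [Ax] p1 ⊢ p1
      [Ax] p1 ⊢ p1

Result: YES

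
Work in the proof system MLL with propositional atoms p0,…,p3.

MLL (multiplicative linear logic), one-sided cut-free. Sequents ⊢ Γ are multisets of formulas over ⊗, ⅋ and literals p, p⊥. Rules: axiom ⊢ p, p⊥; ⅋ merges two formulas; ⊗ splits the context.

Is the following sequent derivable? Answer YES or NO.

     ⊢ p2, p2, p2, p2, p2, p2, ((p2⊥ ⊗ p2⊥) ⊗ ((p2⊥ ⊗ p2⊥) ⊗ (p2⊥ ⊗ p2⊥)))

Derivation (root first):
[⊗]  ⊢ p2, p2, p2, p2, p2, p2, ((p2⊥ ⊗ p2⊥) ⊗ ((p2⊥ ⊗ p2⊥) ⊗ (p2⊥ ⊗ p2⊥)))
  [⊗]  ⊢ p2, p2, (p2⊥ ⊗ p2⊥)
    [Ax]  ⊢ p2, p2⊥
    [Ax]  ⊢ p2, p2⊥
  [⊗]  ⊢ p2, p2, p2, p2, ((p2⊥ ⊗ p2⊥) ⊗ (p2⊥ ⊗ p2⊥))
    [⊗]  ⊢ p2, p2, (p2⊥ ⊗ p2⊥)
      [Ax]  ⊢ p2, p2⊥
      [Ax]  ⊢ p2, p2⊥
    [⊗]  ⊢ p2, p2, (p2⊥ ⊗ p2⊥)
      [Ax]  ⊢ p2, p2⊥
      [Ax]  ⊢ p2, p2⊥

Result: YES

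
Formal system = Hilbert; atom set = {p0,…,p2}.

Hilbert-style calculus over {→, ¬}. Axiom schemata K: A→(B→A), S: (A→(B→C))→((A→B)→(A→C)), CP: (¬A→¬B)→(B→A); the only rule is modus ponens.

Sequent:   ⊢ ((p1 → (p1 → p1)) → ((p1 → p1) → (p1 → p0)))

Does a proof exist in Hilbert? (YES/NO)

Search for a countermodel by truth-table:
  v=000: Γ:[] Δ:[((p1 → (p1 → p1)) → ((p1 → p1) → (p1 → p0)))=T] refutes=False
  v=001: Γ:[] Δ:[((p1 → (p1 → p1)) → ((p1 → p1) → (p1 → p0)))=T] refutes=False
  v=010: Γ:[] Δ:[((p1 → (p1 → p1)) → ((p1 → p1) → (p1 → p0)))=F] refutes=True  ← countermodel

Result: NO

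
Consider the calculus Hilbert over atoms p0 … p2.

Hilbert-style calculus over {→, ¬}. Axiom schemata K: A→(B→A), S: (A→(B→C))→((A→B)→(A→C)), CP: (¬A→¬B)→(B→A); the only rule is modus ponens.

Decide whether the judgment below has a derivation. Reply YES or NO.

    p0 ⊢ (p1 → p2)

Truth-table refutation:
  v=000: Γ:[p0=F] Δ:[(p1 → p2)=T] refutes=False
  v=001: Γ:[p0=F] Δ:[(p1 → p2)=T] refutes=False
  v=010: Γ:[p0=F] Δ:[(p1 → p2)=F] refutes=False
  v=011: Γ:[p0=F] Δ:[(p1 → p2)=T] refutes=False
  v=100: Γ:[p0=T] Δ:[(p1 → p2)=T] refutes=False
  v=101: Γ:[p0=T] Δ:[(p1 → p2)=T] refutes=False
  v=110: Γ:[p0=T] Δ:[(p1 → p2)=F] refutes=True  ← countermodel

Result: NO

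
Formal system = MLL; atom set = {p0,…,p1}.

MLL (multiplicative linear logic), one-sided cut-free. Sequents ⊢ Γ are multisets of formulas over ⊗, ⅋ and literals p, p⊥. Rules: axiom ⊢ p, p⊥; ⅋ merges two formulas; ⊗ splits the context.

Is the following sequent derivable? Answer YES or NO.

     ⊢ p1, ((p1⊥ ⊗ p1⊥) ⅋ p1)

Derivation trace:
[⅋]  ⊢ p1, ((p1⊥ ⊗ p1⊥) ⅋ p1)
  [⊗]  ⊢ p1, p1, (p1⊥ ⊗ p1⊥)
    [Ax]  ⊢ p1, p1⊥
    [Ax]  ⊢ p1, p1⊥

Result: YES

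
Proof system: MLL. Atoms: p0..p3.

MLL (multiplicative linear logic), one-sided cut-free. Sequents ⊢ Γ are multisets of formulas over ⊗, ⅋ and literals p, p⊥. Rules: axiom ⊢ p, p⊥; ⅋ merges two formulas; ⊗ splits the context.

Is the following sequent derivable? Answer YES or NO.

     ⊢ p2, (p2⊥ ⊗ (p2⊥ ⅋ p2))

Derivation trace:
[⊗]  ⊢ p2, (p2⊥ ⊗ (p2⊥ ⅋ p2))
  [Ax]  ⊢ p2, p2⊥
  [⅋]  ⊢ (p2⊥ ⅋ p2)
    [Ax]  ⊢ p2, p2⊥

Result: YES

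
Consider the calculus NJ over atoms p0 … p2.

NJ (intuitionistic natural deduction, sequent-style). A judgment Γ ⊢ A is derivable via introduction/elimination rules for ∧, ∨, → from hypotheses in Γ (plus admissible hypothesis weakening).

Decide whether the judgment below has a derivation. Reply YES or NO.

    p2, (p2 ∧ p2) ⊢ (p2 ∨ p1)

Derivation (root first):
[Wk] p2, (p2 ∧ p2) ⊢ (p2 ∨ p1)
  [∨I₁] p2 ⊢ (p2 ∨ p1)
    [Ax] p2 ⊢ p2

Result: YES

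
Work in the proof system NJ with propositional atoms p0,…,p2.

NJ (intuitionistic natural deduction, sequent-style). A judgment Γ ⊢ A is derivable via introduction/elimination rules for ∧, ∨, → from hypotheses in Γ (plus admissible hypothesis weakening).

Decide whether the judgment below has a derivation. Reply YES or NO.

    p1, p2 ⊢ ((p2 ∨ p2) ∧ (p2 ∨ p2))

Proof tree:
[∧I] p1, p2 ⊢ ((p2 ∨ p2) ∧ (p2 ∨ p2))
  [Wk] p2, p1 ⊢ (p2 ∨ p2)
    [∨I₁] p2 ⊢ (p2 ∨ p2)
      [Ax] p2 ⊢ p2
  [Wk] p2, p1 ⊢ (p2 ∨ p2)
    [∨I₁] p2 ⊢ (p2 ∨ p2)
      [Ax] p2 ⊢ p2

Result: YES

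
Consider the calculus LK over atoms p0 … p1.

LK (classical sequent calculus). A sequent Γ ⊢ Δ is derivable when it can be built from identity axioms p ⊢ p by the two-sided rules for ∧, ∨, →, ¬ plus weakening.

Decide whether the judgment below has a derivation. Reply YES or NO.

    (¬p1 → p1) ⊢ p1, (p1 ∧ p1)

Proof tree:
[→L] (¬p1 → p1) ⊢ p1, (p1 ∧ p1)
  [¬R]  ⊢ p1, ¬p1
    [Ax] p1 ⊢ p1
  [∧R] p1 ⊢ (p1 ∧ p1)
    [Ax] p1 ⊢ p1
    [Ax] p1 ⊢ p1

Result: YES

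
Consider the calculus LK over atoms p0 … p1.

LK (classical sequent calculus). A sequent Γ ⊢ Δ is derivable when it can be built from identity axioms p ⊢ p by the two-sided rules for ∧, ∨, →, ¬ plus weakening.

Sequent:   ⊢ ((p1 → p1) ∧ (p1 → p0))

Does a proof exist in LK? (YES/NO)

Enumerate valuations to refute Γ ⊢ Δ:
  v=00: Γ:[] Δ:[((p1 → p1) ∧ (p1 → p0))=T] refutes=False
  v=01: Γ:[] Δ:[((p1 → p1) ∧ (p1 → p0))=F] refutes=True  ← countermodel

Result: NO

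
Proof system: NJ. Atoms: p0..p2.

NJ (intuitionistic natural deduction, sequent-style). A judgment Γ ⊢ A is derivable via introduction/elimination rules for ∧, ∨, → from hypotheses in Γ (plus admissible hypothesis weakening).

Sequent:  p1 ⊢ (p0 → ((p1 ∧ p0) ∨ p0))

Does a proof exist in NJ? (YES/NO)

Derivation (root first):
[→I] p1 ⊢ (p0 → ((p1 ∧ p0) ∨ p0))
  [∨I₁] p1, p0 ⊢ ((p1 ∧ p0) ∨ p0)
    [∧I] p1, p0 ⊢ (p1 ∧ p0)
      [Ax] p1 ⊢ p1
      [Ax] p0 ⊢ p0

Result: YES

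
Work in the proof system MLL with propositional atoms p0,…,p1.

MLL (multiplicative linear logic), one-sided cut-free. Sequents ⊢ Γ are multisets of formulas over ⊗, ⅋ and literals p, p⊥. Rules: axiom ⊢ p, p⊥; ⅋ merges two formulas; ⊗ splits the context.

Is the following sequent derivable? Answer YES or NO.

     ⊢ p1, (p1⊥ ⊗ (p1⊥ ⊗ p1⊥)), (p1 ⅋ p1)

Proof tree:
[⅋]  ⊢ p1, (p1⊥ ⊗ (p1⊥ ⊗ p1⊥)), (p1 ⅋ p1)
  [⊗]  ⊢ p1, p1, p1, (p1⊥ ⊗ (p1⊥ ⊗ p1⊥))
    [Ax]  ⊢ p1, p1⊥
    [⊗]  ⊢ p1, p1, (p1⊥ ⊗ p1⊥)
      [Ax]  ⊢ p1, p1⊥
      [Ax]  ⊢ p1, p1⊥

Result: YES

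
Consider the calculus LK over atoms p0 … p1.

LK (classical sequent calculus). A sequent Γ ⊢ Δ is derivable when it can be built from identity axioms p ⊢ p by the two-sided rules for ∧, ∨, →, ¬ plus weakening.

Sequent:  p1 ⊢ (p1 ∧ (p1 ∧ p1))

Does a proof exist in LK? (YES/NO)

Proof tree:
[∧R] p1 ⊢ (p1 ∧ (p1 ∧ p1))
  [WL] p1, p1 ⊢ p1
    [Ax] p1 ⊢ p1
  [∧R] p1 ⊢ (p1 ∧ p1)
    [Ax] p1 ⊢ p1
    [Ax] p1 ⊢ p1

Result: YES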